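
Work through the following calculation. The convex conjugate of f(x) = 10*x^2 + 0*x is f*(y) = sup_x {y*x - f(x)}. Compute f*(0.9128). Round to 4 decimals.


f*(y) = sup_x {y*x - a*x^2 - b*x} = sup_x {(y-b)*x - a*x^2}
FOC: (y - b) - 2a*x = 0 => x* = (y - b)/(2a)
x* = (0.9128 - 0)/(2*10) = 0.0456
f*(0.9128) = (y-b)^2/(4a) = (0.9128 - 0)^2/(4*10)
= 0.8332/40 = 0.0208


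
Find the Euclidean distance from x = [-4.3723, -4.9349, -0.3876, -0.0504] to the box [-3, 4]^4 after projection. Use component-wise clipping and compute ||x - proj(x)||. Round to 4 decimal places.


Project each component onto [-3, 4].
clip(-4.3723) = -3.0, clip(-4.9349) = -3.0, clip(-0.3876) = -0.3876, clip(-0.0504) = -0.0504
Projection = [-3.0, -3.0, -0.3876, -0.0504]
Squared diffs: [1.8832, 3.7438, 0.0, 0.0]
Distance = sqrt(5.627) = 2.3721


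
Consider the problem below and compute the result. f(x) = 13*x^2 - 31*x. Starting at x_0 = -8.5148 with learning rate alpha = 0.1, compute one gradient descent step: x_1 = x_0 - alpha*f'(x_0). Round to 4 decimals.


We compute the gradient at x_0 and apply the update.
f'(x) = 26*x - 31
f'(-8.5148) = 26*-8.5148 - 31 = -252.3848
x_1 = -8.5148 - 0.1*-252.3848 = 16.7237


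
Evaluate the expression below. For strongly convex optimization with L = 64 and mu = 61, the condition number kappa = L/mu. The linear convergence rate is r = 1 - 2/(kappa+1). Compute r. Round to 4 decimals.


Step 1: Compute the condition number.
kappa = L/mu = 64/61 = 1.0492
Step 2: Compute the convergence rate.
r = 1 - 2/(kappa + 1) = 1 - 2*mu/(L + mu) = (L - mu)/(L + mu) = 3/125 = 0.024


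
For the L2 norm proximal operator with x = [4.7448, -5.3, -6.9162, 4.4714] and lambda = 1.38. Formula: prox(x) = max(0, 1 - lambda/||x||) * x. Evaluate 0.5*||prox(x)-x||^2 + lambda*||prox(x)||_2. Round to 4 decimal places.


Step 1: Compute ||x||.
||x|| = 10.8826
Step 2: Compute scaling factor.
scale = max(0, 1 - 1.38/10.8826) = 0.8732
Step 3: prox(x) = [4.1431, -4.6279, -6.0392, 3.9044]
||prox(x)|| = 9.5026
Step 4: Proximal objective.
0.5*||prox-x||^2 = 0.9522
lambda*||prox|| = 13.1136
Total = 14.0657


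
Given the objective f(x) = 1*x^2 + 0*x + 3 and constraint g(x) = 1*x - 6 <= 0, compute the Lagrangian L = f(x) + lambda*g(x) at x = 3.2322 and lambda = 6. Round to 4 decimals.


Step 1: Evaluate f(x).
f(3.2322) = 1*3.2322^2 + 0*3.2322 + 3 = 13.4471
Step 2: Evaluate g(x).
g(3.2322) = 1*3.2322 - 6 = -2.7678
Step 3: Compute Lagrangian.
L = 13.4471 + 6*-2.7678 = -3.1597


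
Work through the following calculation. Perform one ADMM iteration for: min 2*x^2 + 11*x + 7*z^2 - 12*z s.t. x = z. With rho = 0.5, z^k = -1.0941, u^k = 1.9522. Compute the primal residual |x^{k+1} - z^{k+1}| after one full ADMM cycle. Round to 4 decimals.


ADMM iteration with rho = 0.5, z^k = -1.0941, u^k = 1.9522
Step 1: x-update.
Minimize 2*x^2 + 11*x + (0.5/2)*(x + 1.0941 + 1.9522)^2
FOC: (2*2 + 0.5)*x = -11 + 0.5*(-1.0941 - 1.9522)
x^{k+1} = -2.7829
Step 2: z-update.
Minimize 7*z^2 - 12*z + (0.5/2)*(-2.7829 - z + 1.9522)^2
FOC: (2*7 + 0.5)*z = 12 + 0.5*(-2.7829 + 1.9522)
z^{k+1} = 0.7989
Step 3: u-update.
u^{k+1} = 1.9522 - 2.7829 - 0.7989 = -1.6297
Step 4: Primal residual = |-2.7829 - 0.7989| = 3.5819


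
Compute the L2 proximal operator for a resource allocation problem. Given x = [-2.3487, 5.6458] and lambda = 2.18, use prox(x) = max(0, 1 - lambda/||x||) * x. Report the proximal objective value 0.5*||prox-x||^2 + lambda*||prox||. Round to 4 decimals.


Step 1: Compute ||x||.
||x|| = 6.1149
Step 2: Compute scaling factor.
scale = max(0, 1 - 2.18/6.1149) = 0.6435
Step 3: prox(x) = [-1.5114, 3.633]
||prox(x)|| = 3.9349
Step 4: Proximal objective.
0.5*||prox-x||^2 = 2.3762
lambda*||prox|| = 8.5781
Total = 10.9542


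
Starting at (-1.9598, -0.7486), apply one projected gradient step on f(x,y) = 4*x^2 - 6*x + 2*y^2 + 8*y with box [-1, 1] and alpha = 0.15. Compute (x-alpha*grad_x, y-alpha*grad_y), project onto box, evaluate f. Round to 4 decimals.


Step 1: Compute gradient at (-1.9598, -0.7486).
grad_x = 2*4*-1.9598 - 6 = -21.6784
grad_y = 2*2*-0.7486 + 8 = 5.0056
Step 2: Gradient step.
x_raw = -1.9598 - 0.15*-21.6784 = 1.292
y_raw = -0.7486 - 0.15*5.0056 = -1.4994
Step 3: Project onto [-1, 1].
x_proj = clip(1.292) = 1.0
y_proj = clip(-1.4994) = -1.0
Step 4: Evaluate f.
f(1.0, -1.0) = -8.0


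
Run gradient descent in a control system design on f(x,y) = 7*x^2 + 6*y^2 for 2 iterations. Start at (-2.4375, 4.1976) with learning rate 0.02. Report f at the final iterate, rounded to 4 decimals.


Gradient descent on f(x,y) = 7*x^2 + 6*y^2.
Starting point: (-2.4375, 4.1976), alpha = 0.02
Step 1: grad_x = 2*7*-2.4375 = -34.125, grad_y = 2*6*4.1976 = 50.3712
  x_1 = -2.4375 - 0.02*-34.125 = -1.755
  y_1 = 4.1976 - 0.02*50.3712 = 3.1902
Step 2: grad_x = 2*7*-1.755 = -24.57, grad_y = 2*6*3.1902 = 38.2821
  x_2 = -1.755 - 0.02*-24.57 = -1.2636
  y_2 = 3.1902 - 0.02*38.2821 = 2.4245
f(-1.2636, 2.4245) = 7*(-1.2636)^2 + 6*2.4245^2 = 46.447


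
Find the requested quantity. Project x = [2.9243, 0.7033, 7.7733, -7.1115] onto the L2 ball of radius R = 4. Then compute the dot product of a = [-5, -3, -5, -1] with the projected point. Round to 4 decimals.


Step 1: Compute ||x|| (intermediates to 6 decimals).
||x|| = sqrt(2.9243^2 + 0.7033^2 + 7.7733^2 + (-7.1115)^2) = 10.95645
Step 2: Project.
Since ||x|| > R, scale = R/||x|| = 4/10.95645 = 0.365082, proj(x) = scale * x
proj(x) = [1.067609, 0.256762, 2.837892, -2.596281]
Step 3: Dot product.
a^T * proj(x) = -5*1.067609 - 3*0.256762 - 5*2.837892 - 1*(-2.596281) = -17.7015


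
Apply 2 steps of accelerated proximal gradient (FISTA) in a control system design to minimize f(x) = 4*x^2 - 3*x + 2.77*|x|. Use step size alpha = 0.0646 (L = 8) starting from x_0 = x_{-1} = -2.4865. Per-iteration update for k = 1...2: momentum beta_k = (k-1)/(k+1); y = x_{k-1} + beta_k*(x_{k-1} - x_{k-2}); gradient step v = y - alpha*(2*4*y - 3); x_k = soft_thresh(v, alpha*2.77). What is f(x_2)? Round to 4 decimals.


FISTA on f(x) = 4*x^2 - 3*x + 2.77*|x|
L = 8, alpha = 0.0646
Iteration 1: beta = 0.0, y = -2.4865 + 0.0*(-2.4865 + 2.4865) = -2.4865
  grad(y) = -22.892, v = y - alpha*grad = -1.0077
  prox(v) = soft_thresh(-1.0077, 0.1789) = -0.8287
Iteration 2: beta = 0.3333, y = -0.8287 + 0.3333*(-0.8287 + 2.4865) = -0.2761
  grad(y) = -5.2092, v = y - alpha*grad = 0.0604
  prox(v) = soft_thresh(0.0604, 0.1789) = 0.0
f(x_2) = 4*0.0^2 - 3*0.0 + 2.77*|0.0| = 0.0


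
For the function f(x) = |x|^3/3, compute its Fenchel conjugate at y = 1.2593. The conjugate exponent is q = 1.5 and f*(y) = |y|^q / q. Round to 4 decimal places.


The conjugate exponent q satisfies 1/p + 1/q = 1.
p = 3, so q = 3/(3 - 1) = 1.5
|y|^q = 1.2593^1.5 = 1.4132
f*(1.2593) = 1.4132 / 1.5 = 0.9421


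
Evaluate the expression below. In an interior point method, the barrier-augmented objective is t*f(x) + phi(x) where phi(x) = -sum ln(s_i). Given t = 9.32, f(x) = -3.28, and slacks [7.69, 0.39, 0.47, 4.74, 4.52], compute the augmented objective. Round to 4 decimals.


Step 1: Compute log-barrier.
ln values: [2.0399, -0.9416, -0.755, 1.556, 1.5085]
phi = -(2.0399 - 0.9416 - 0.755 + 1.556 + 1.5085) = -3.4078
Step 2: Compute augmented objective.
t*f(x) = 9.32*-3.28 = -30.5696
Total = -30.5696 - 3.4078 = -33.9774


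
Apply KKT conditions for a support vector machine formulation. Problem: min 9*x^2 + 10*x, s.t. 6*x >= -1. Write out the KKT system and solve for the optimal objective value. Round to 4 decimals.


Step 1: Try lambda = 0 (constraint inactive).
x_unc = -10/(2*9) = -0.5556
Check: 6*-0.5556 = -3.3336 < -1 -- violated!
Step 2: Constraint must be active: 6*x = -1
x* = -1/6 = -0.1667 (rounded; the exact value -1/6 is used below)
lambda = (2*9*(-1/6) + 10)/6 = 1.1667
Step 3: Compute optimal value.
f(x*) = 9*(-1/6)^2 + 10*(-1/6) = -1.4167


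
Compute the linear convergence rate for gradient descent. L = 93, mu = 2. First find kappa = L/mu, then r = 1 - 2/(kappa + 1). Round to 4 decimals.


Step 1: Compute the condition number.
kappa = L/mu = 93/2 = 46.5
Step 2: Compute the convergence rate.
r = 1 - 2/(kappa + 1) = 1 - 2*mu/(L + mu) = (L - mu)/(L + mu) = 91/95 = 0.9579


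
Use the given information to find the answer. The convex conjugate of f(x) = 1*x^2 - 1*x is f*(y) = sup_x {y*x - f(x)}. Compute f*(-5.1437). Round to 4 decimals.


f*(y) = sup_x {y*x - a*x^2 - b*x} = sup_x {(y-b)*x - a*x^2}
FOC: (y - b) - 2a*x = 0 => x* = (y - b)/(2a)
x* = (-5.1437 + 1)/(2*1) = -2.0719
f*(-5.1437) = (y-b)^2/(4a) = (-5.1437 + 1)^2/(4*1)
= 17.1702/4 = 4.2926


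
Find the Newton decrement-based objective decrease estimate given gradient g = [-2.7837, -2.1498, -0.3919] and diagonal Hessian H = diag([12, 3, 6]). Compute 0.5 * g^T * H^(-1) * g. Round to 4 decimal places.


Step 1: H is diagonal, so H^(-1) * g = [-0.232, -0.7166, -0.0653].
Step 2: g^T H^(-1) g = sum_i g_i^2 / H_ii
  = (-2.7837)^2/12 + (-2.1498)^2/3 + (-0.3919)^2/6
  = 0.6457 + 1.5405 + 0.0256 = 2.2119
Step 3: Objective decrease = 0.5 * g^T H^(-1) g = 1.1059


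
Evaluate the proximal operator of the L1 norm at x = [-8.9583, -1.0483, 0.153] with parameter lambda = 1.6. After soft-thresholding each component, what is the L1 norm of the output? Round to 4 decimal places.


Soft-thresholding with lambda = 1.6:
prox(-8.9583) = sign(-8.9583)*max(|-8.9583| - 1.6, 0) = -7.3583
prox(-1.0483) = sign(-1.0483)*max(|-1.0483| - 1.6, 0) = 0.0
prox(0.153) = sign(0.153)*max(|0.153| - 1.6, 0) = 0.0
prox(x) = [-7.3583, 0.0, 0.0]
||prox(x)||_1 = 7.3583 + 0.0 + 0.0 = 7.3583


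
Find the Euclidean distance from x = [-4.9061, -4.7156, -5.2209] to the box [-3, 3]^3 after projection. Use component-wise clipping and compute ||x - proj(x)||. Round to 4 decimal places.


Project each component onto [-3, 3].
clip(-4.9061) = -3.0, clip(-4.7156) = -3.0, clip(-5.2209) = -3.0
Projection = [-3.0, -3.0, -3.0]
Squared diffs: [3.6332, 2.9433, 4.9324]
Distance = sqrt(11.5089) = 3.3925


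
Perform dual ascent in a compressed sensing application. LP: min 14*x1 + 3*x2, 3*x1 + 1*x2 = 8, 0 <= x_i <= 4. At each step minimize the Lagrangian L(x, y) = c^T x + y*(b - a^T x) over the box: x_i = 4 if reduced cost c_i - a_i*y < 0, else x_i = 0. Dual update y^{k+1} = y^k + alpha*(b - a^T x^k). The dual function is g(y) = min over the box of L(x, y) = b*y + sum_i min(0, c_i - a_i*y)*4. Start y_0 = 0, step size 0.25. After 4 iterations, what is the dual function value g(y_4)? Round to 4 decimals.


Dual ascent for LP: min 14*x1 + 3*x2, 3*x1 + 1*x2 = 8, 0 <= x_i <= 4
Step 1: y^k = 0.0, reduced costs: (14.0, 3.0)
  x^k = (0.0, 0.0), subgradient = b - a^T x = 8.0
  y^{k+1} = 0.0 + 0.25*8.0 = 2.0
Step 2: y^k = 2.0, reduced costs: (8.0, 1.0)
  x^k = (0.0, 0.0), subgradient = b - a^T x = 8.0
  y^{k+1} = 2.0 + 0.25*8.0 = 4.0
Step 3: y^k = 4.0, reduced costs: (2.0, -1.0)
  x^k = (0.0, 4.0), subgradient = b - a^T x = 4.0
  y^{k+1} = 4.0 + 0.25*4.0 = 5.0
Step 4: y^k = 5.0, reduced costs: (-1.0, -2.0)
  x^k = (4.0, 4.0), subgradient = b - a^T x = -8.0
  y^{k+1} = 5.0 + 0.25*-8.0 = 3.0
Dual objective at y_4 = 3.0: reduced costs (5.0, 0.0), box minimizer x = (0.0, 0.0)
g(y_4) = b*y + (c1 - a1*y)*x1 + (c2 - a2*y)*x2 = 8*3.0 + 5.0*0.0 + 0.0*0.0 = 24.0 + 0.0 + 0.0 = 24.0


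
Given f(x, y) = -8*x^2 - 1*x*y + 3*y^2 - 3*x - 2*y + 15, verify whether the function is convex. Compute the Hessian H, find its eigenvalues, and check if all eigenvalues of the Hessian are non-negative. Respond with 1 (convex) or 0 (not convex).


The Hessian of f(x,y) = -8*x^2 - 1*x*y + 3*y^2 - 3*x - 2*y + 15 is:
H = [[-16, -1], [-1, 6]]
Trace = -16 + 6 = -10
Determinant = -16*6 - (-1)^2 = -97
Discriminant = (-10)^2 - 4*-97 = 488.0
Eigenvalues: lambda_1 = -16.0454, lambda_2 = 6.0454
The function is not convex.

0


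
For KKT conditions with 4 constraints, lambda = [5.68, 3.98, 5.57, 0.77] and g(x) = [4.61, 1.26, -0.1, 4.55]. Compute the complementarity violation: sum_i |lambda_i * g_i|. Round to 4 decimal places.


KKT complementary slackness check:
lambda_1 * g_1 = 5.68 * 4.61 = 26.1848
lambda_2 * g_2 = 3.98 * 1.26 = 5.0148
lambda_3 * g_3 = 5.57 * -0.1 = -0.557
lambda_4 * g_4 = 0.77 * 4.55 = 3.5035
Total violation = 26.1848 + 5.0148 + 0.557 + 3.5035 = 35.2601


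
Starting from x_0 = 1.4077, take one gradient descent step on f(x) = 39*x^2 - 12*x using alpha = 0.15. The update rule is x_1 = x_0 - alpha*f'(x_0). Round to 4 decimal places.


We compute the gradient at x_0 and apply the update.
f'(x) = 78*x - 12
f'(1.4077) = 78*1.4077 - 12 = 97.8006
x_1 = 1.4077 - 0.15*97.8006 = -13.2624


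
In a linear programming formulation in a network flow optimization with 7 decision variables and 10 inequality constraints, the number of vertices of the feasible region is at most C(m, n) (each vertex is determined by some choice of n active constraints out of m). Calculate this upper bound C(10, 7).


Each vertex corresponds to some choice of n active constraints out of m, so the number of vertices is at most C(m, n) = m! / (n!(m-n)!).
m = 10, n = 7
Numerator: 10 * 9 * 8 * 7 * 6 * 5 * 4
Denominator: 7! = 5040
C(10, 7) = 120


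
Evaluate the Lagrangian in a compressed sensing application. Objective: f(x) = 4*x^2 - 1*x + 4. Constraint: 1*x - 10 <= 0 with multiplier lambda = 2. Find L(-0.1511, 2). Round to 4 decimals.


Step 1: Evaluate f(x).
f(-0.1511) = 4*(-0.1511)^2 - 1*(-0.1511) + 4 = 4.2424
Step 2: Evaluate g(x).
g(-0.1511) = 1*-0.1511 - 10 = -10.1511
Step 3: Compute Lagrangian.
L = 4.2424 + 2*-10.1511 = -16.0598


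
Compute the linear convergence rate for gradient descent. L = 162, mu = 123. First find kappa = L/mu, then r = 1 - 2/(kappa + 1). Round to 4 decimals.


Step 1: Compute the condition number.
kappa = L/mu = 162/123 = 1.3171
Step 2: Compute the convergence rate.
r = 1 - 2/(kappa + 1) = 1 - 2*mu/(L + mu) = (L - mu)/(L + mu) = 39/285 = 0.1368


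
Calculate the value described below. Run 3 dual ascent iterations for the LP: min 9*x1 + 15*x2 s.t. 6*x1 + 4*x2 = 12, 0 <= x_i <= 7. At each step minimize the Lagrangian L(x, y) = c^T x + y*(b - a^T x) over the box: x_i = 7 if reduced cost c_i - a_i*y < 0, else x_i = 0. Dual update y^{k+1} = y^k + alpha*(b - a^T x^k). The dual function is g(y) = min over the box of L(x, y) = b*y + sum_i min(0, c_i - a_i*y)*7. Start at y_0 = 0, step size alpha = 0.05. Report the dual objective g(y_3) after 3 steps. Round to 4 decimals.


Dual ascent for LP: min 9*x1 + 15*x2, 6*x1 + 4*x2 = 12, 0 <= x_i <= 7
Step 1: y^k = 0.0, reduced costs: (9.0, 15.0)
  x^k = (0.0, 0.0), subgradient = b - a^T x = 12.0
  y^{k+1} = 0.0 + 0.05*12.0 = 0.6
Step 2: y^k = 0.6, reduced costs: (5.4, 12.6)
  x^k = (0.0, 0.0), subgradient = b - a^T x = 12.0
  y^{k+1} = 0.6 + 0.05*12.0 = 1.2
Step 3: y^k = 1.2, reduced costs: (1.8, 10.2)
  x^k = (0.0, 0.0), subgradient = b - a^T x = 12.0
  y^{k+1} = 1.2 + 0.05*12.0 = 1.8
Dual objective at y_3 = 1.8: reduced costs (-1.8, 7.8), box minimizer x = (7.0, 0.0)
g(y_3) = b*y + (c1 - a1*y)*x1 + (c2 - a2*y)*x2 = 12*1.8 + (-1.8)*7.0 + 7.8*0.0 = 21.6 - 12.6 + 0.0 = 9.0


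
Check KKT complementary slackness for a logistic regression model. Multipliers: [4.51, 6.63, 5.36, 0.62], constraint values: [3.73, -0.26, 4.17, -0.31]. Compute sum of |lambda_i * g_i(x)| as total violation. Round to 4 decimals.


KKT complementary slackness check:
lambda_1 * g_1 = 4.51 * 3.73 = 16.8223
lambda_2 * g_2 = 6.63 * -0.26 = -1.7238
lambda_3 * g_3 = 5.36 * 4.17 = 22.3512
lambda_4 * g_4 = 0.62 * -0.31 = -0.1922
Total violation = 16.8223 + 1.7238 + 22.3512 + 0.1922 = 41.0895


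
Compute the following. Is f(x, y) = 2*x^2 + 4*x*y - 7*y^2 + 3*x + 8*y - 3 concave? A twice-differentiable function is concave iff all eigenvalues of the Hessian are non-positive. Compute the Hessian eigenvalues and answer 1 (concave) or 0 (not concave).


The Hessian of f(x,y) = 2*x^2 + 4*x*y - 7*y^2 + 3*x + 8*y - 3 is:
H = [[4, 4], [4, -14]]
Trace = 4 - 14 = -10
Determinant = 4*-14 - (4)^2 = -72
Discriminant = (-10)^2 - 4*-72 = 388.0
Eigenvalues: lambda_1 = -14.8489, lambda_2 = 4.8489
The function is not concave.

0


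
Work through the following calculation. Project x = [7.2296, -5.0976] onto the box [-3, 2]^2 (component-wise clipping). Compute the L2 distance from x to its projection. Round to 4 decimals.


Project each component onto [-3, 2].
clip(7.2296) = 2.0, clip(-5.0976) = -3.0
Projection = [2.0, -3.0]
Squared diffs: [27.3487, 4.3999]
Distance = sqrt(31.7486) = 5.6346


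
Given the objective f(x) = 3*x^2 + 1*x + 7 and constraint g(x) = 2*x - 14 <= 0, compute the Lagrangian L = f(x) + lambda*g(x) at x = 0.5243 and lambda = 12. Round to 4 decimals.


Step 1: Evaluate f(x).
f(0.5243) = 3*0.5243^2 + 1*0.5243 + 7 = 8.349
Step 2: Evaluate g(x).
g(0.5243) = 2*0.5243 - 14 = -12.9514
Step 3: Compute Lagrangian.
L = 8.349 + 12*-12.9514 = -147.0678


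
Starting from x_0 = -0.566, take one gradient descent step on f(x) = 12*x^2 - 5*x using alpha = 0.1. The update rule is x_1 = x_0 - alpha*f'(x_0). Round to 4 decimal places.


We compute the gradient at x_0 and apply the update.
f'(x) = 24*x - 5
f'(-0.566) = 24*-0.566 - 5 = -18.584
x_1 = -0.566 - 0.1*-18.584 = 1.2924


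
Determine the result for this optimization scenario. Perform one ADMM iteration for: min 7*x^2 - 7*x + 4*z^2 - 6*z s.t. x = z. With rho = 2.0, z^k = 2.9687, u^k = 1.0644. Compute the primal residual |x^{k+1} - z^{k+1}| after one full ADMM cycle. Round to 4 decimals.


ADMM iteration with rho = 2.0, z^k = 2.9687, u^k = 1.0644
Step 1: x-update.
Minimize 7*x^2 - 7*x + (2.0/2)*(x - 2.9687 + 1.0644)^2
FOC: (2*7 + 2.0)*x = 7 + 2.0*(2.9687 - 1.0644)
x^{k+1} = 0.6755
Step 2: z-update.
Minimize 4*z^2 - 6*z + (2.0/2)*(0.6755 - z + 1.0644)^2
FOC: (2*4 + 2.0)*z = 6 + 2.0*(0.6755 + 1.0644)
z^{k+1} = 0.948
Step 3: u-update.
u^{k+1} = 1.0644 + 0.6755 - 0.948 = 0.792
Step 4: Primal residual = |0.6755 - 0.948| = 0.2725


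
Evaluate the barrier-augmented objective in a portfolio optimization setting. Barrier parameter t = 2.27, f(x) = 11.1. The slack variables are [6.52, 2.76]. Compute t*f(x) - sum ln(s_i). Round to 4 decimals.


Step 1: Compute log-barrier.
ln values: [1.8749, 1.0152]
phi = -(1.8749 + 1.0152) = -2.8901
Step 2: Compute augmented objective.
t*f(x) = 2.27*11.1 = 25.197
Total = 25.197 - 2.8901 = 22.3069


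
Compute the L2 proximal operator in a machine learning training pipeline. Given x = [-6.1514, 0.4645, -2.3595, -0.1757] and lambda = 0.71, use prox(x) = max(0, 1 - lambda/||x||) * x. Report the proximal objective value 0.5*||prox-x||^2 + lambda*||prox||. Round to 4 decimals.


Step 1: Compute ||x||.
||x|| = 6.6071
Step 2: Compute scaling factor.
scale = max(0, 1 - 0.71/6.6071) = 0.8925
Step 3: prox(x) = [-5.4904, 0.4146, -2.1059, -0.1568]
||prox(x)|| = 5.8971
Step 4: Proximal objective.
0.5*||prox-x||^2 = 0.2521
lambda*||prox|| = 4.1869
Total = 4.439


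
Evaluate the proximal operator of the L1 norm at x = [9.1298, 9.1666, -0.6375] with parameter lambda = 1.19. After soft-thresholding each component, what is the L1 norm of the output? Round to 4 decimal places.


Soft-thresholding with lambda = 1.19:
prox(9.1298) = sign(9.1298)*max(|9.1298| - 1.19, 0) = 7.9398
prox(9.1666) = sign(9.1666)*max(|9.1666| - 1.19, 0) = 7.9766
prox(-0.6375) = sign(-0.6375)*max(|-0.6375| - 1.19, 0) = 0.0
prox(x) = [7.9398, 7.9766, 0.0]
||prox(x)||_1 = 7.9398 + 7.9766 + 0.0 = 15.9164


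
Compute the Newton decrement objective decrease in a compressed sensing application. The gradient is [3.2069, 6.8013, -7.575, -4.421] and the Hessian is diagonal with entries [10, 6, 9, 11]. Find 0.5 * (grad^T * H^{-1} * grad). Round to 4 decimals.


Step 1: H is diagonal, so H^(-1) * g = [0.3207, 1.1336, -0.8417, -0.4019].
Step 2: g^T H^(-1) g = sum_i g_i^2 / H_ii
  = (3.2069)^2/10 + (6.8013)^2/6 + (-7.575)^2/9 + (-4.421)^2/11
  = 1.0284 + 7.7096 + 6.3756 + 1.7768 = 16.8905
Step 3: Objective decrease = 0.5 * g^T H^(-1) g = 8.4452


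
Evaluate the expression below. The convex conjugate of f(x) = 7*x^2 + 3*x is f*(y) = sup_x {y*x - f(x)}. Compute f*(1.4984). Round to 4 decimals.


f*(y) = sup_x {y*x - a*x^2 - b*x} = sup_x {(y-b)*x - a*x^2}
FOC: (y - b) - 2a*x = 0 => x* = (y - b)/(2a)
x* = (1.4984 - 3)/(2*7) = -0.1073
f*(1.4984) = (y-b)^2/(4a) = (1.4984 - 3)^2/(4*7)
= 2.2548/28 = 0.0805


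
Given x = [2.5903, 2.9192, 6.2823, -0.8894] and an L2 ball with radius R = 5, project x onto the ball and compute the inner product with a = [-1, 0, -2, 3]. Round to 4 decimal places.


Step 1: Compute ||x|| (intermediates to 6 decimals).
||x|| = sqrt(2.5903^2 + 2.9192^2 + 6.2823^2 + (-0.8894)^2) = 7.449141
Step 2: Project.
Since ||x|| > R, scale = R/||x|| = 5/7.449141 = 0.671218, proj(x) = scale * x
proj(x) = [1.738656, 1.95942, 4.216793, -0.596981]
Step 3: Dot product.
a^T * proj(x) = -1*1.738656 + 0*1.95942 - 2*4.216793 + 3*(-0.596981) = -11.9632


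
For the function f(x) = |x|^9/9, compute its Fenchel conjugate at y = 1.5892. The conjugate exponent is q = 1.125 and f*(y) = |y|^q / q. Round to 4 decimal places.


The conjugate exponent q satisfies 1/p + 1/q = 1.
p = 9, so q = 9/(9 - 1) = 1.125
|y|^q = 1.5892^1.125 = 1.6839
f*(1.5892) = 1.6839 / 1.125 = 1.4968


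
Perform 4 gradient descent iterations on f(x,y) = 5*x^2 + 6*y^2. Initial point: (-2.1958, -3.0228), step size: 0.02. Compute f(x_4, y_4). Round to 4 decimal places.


Gradient descent on f(x,y) = 5*x^2 + 6*y^2.
Starting point: (-2.1958, -3.0228), alpha = 0.02
Step 1: grad_x = 2*5*-2.1958 = -21.958, grad_y = 2*6*-3.0228 = -36.2736
  x_1 = -2.1958 - 0.02*-21.958 = -1.7566
  y_1 = -3.0228 - 0.02*-36.2736 = -2.2973
Step 2: grad_x = 2*5*-1.7566 = -17.5664, grad_y = 2*6*-2.2973 = -27.5679
  x_2 = -1.7566 - 0.02*-17.5664 = -1.4053
  y_2 = -2.2973 - 0.02*-27.5679 = -1.746
Step 3: grad_x = 2*5*-1.4053 = -14.0531, grad_y = 2*6*-1.746 = -20.9516
  x_3 = -1.4053 - 0.02*-14.0531 = -1.1242
  y_3 = -1.746 - 0.02*-20.9516 = -1.3269
Step 4: grad_x = 2*5*-1.1242 = -11.2425, grad_y = 2*6*-1.3269 = -15.9232
  x_4 = -1.1242 - 0.02*-11.2425 = -0.8994
  y_4 = -1.3269 - 0.02*-15.9232 = -1.0085
f(-0.8994, -1.0085) = 5*(-0.8994)^2 + 6*(-1.0085)^2 = 10.1467


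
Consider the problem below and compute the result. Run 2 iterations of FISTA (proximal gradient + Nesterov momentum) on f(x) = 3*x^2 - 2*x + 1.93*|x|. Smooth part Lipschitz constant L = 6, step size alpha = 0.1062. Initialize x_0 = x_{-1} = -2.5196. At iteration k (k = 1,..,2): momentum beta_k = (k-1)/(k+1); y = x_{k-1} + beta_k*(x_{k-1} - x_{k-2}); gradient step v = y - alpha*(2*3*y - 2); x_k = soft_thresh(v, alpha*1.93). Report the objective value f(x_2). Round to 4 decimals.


FISTA on f(x) = 3*x^2 - 2*x + 1.93*|x|
L = 6, alpha = 0.1062
Iteration 1: beta = 0.0, y = -2.5196 + 0.0*(-2.5196 + 2.5196) = -2.5196
  grad(y) = -17.1176, v = y - alpha*grad = -0.7017
  prox(v) = soft_thresh(-0.7017, 0.205) = -0.4967
Iteration 2: beta = 0.3333, y = -0.4967 + 0.3333*(-0.4967 + 2.5196) = 0.1775
  grad(y) = -0.9348, v = y - alpha*grad = 0.2768
  prox(v) = soft_thresh(0.2768, 0.205) = 0.0718
f(x_2) = 3*0.0718^2 - 2*0.0718 + 1.93*|0.0718| = 0.0105


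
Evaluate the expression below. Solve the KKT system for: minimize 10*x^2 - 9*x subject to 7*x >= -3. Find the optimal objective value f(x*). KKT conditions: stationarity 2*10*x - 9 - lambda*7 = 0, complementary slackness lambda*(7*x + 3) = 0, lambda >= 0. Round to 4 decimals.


Step 1: Try lambda = 0 (constraint inactive).
Stationarity: 2*10*x - 9 = 0
x* = 9/(2*10) = 0.45
Check constraint: 7*0.45 = 3.15 >= -3 -- satisfied.
Step 2: Compute optimal value.
f(x*) = 10*0.45^2 - 9*0.45 = -2.025


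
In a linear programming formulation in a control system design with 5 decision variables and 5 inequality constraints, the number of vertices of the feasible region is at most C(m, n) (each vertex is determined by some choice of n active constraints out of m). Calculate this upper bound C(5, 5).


Each vertex corresponds to some choice of n active constraints out of m, so the number of vertices is at most C(m, n) = m! / (n!(m-n)!).
m = 5, n = 5
Numerator: 5 * 4 * 3 * 2 * 1
Denominator: 5! = 120
C(5, 5) = 1


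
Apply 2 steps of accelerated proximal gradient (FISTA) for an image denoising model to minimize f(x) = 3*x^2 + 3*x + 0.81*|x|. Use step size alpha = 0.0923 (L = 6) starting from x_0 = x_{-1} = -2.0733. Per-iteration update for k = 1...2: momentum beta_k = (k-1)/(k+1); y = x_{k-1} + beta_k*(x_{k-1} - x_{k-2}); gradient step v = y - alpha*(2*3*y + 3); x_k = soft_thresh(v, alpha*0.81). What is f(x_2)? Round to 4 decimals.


FISTA on f(x) = 3*x^2 + 3*x + 0.81*|x|
L = 6, alpha = 0.0923
Iteration 1: beta = 0.0, y = -2.0733 + 0.0*(-2.0733 + 2.0733) = -2.0733
  grad(y) = -9.4398, v = y - alpha*grad = -1.202
  prox(v) = soft_thresh(-1.202, 0.0748) = -1.1272
Iteration 2: beta = 0.3333, y = -1.1272 + 0.3333*(-1.1272 + 2.0733) = -0.8119
  grad(y) = -1.8713, v = y - alpha*grad = -0.6392
  prox(v) = soft_thresh(-0.6392, 0.0748) = -0.5644
f(x_2) = 3*(-0.5644)^2 + 3*(-0.5644) + 0.81*|-0.5644| = -0.2804


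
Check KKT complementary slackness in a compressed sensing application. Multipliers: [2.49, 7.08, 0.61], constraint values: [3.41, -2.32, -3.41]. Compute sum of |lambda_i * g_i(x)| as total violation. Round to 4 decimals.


KKT complementary slackness check:
lambda_1 * g_1 = 2.49 * 3.41 = 8.4909
lambda_2 * g_2 = 7.08 * -2.32 = -16.4256
lambda_3 * g_3 = 0.61 * -3.41 = -2.0801
Total violation = 8.4909 + 16.4256 + 2.0801 = 26.9966


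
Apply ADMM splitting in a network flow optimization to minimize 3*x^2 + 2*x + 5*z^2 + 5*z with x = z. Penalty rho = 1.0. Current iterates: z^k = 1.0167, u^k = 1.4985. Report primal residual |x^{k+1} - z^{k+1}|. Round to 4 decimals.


ADMM iteration with rho = 1.0, z^k = 1.0167, u^k = 1.4985
Step 1: x-update.
Minimize 3*x^2 + 2*x + (1.0/2)*(x - 1.0167 + 1.4985)^2
FOC: (2*3 + 1.0)*x = -2 + 1.0*(1.0167 - 1.4985)
x^{k+1} = -0.3545
Step 2: z-update.
Minimize 5*z^2 + 5*z + (1.0/2)*(-0.3545 - z + 1.4985)^2
FOC: (2*5 + 1.0)*z = -5 + 1.0*(-0.3545 + 1.4985)
z^{k+1} = -0.3505
Step 3: u-update.
u^{k+1} = 1.4985 - 0.3545 + 0.3505 = 1.4945
Step 4: Primal residual = |-0.3545 + 0.3505| = 0.004


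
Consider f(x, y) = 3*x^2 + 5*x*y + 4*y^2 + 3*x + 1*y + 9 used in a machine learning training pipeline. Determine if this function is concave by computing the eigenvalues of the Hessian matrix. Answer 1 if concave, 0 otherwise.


The Hessian of f(x,y) = 3*x^2 + 5*x*y + 4*y^2 + 3*x + 1*y + 9 is:
H = [[6, 5], [5, 8]]
Trace = 6 + 8 = 14
Determinant = 6*8 - (5)^2 = 23
Discriminant = (14)^2 - 4*23 = 104.0
Eigenvalues: lambda_1 = 1.901, lambda_2 = 12.099
The function is not concave.

0


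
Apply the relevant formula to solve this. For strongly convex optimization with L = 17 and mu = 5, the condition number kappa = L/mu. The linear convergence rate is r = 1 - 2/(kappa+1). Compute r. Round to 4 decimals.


Step 1: Compute the condition number.
kappa = L/mu = 17/5 = 3.4
Step 2: Compute the convergence rate.
r = 1 - 2/(kappa + 1) = 1 - 2*mu/(L + mu) = (L - mu)/(L + mu) = 12/22 = 0.5455


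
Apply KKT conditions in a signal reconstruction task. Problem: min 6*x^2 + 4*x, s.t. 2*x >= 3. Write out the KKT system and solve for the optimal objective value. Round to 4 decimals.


Step 1: Try lambda = 0 (constraint inactive).
x_unc = -4/(2*6) = -0.3333
Check: 2*-0.3333 = -0.6666 < 3 -- violated!
Step 2: Constraint must be active: 2*x = 3
x* = 3/2 = 1.5
lambda = (2*6*1.5 + 4)/2 = 11.0
Step 3: Compute optimal value.
f(x*) = 6*1.5^2 + 4*1.5 = 19.5


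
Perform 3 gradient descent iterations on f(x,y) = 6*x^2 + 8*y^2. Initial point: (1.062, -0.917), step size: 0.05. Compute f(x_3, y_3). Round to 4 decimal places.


Gradient descent on f(x,y) = 6*x^2 + 8*y^2.
Starting point: (1.062, -0.917), alpha = 0.05
Step 1: grad_x = 2*6*1.062 = 12.744, grad_y = 2*8*-0.917 = -14.672
  x_1 = 1.062 - 0.05*12.744 = 0.4248
  y_1 = -0.917 - 0.05*-14.672 = -0.1834
Step 2: grad_x = 2*6*0.4248 = 5.0976, grad_y = 2*8*-0.1834 = -2.9344
  x_2 = 0.4248 - 0.05*5.0976 = 0.1699
  y_2 = -0.1834 - 0.05*-2.9344 = -0.0367
Step 3: grad_x = 2*6*0.1699 = 2.039, grad_y = 2*8*-0.0367 = -0.5869
  x_3 = 0.1699 - 0.05*2.039 = 0.068
  y_3 = -0.0367 - 0.05*-0.5869 = -0.0073
f(0.068, -0.0073) = 6*0.068^2 + 8*(-0.0073)^2 = 0.0281


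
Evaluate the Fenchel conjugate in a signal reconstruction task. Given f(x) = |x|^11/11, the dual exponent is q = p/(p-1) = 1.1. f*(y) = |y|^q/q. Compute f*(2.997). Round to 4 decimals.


The conjugate exponent q satisfies 1/p + 1/q = 1.
p = 11, so q = 11/(11 - 1) = 1.1
|y|^q = 2.997^1.1 = 3.3447
f*(2.997) = 3.3447 / 1.1 = 3.0406


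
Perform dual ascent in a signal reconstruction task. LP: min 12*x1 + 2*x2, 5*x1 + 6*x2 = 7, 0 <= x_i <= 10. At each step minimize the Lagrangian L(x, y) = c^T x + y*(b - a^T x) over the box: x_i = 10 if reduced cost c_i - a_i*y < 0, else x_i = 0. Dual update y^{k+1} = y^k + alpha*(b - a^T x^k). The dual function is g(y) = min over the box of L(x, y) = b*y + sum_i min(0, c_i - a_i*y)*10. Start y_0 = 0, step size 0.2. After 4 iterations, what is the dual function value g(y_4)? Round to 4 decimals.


Dual ascent for LP: min 12*x1 + 2*x2, 5*x1 + 6*x2 = 7, 0 <= x_i <= 10
Step 1: y^k = 0.0, reduced costs: (12.0, 2.0)
  x^k = (0.0, 0.0), subgradient = b - a^T x = 7.0
  y^{k+1} = 0.0 + 0.2*7.0 = 1.4
Step 2: y^k = 1.4, reduced costs: (5.0, -6.4)
  x^k = (0.0, 10.0), subgradient = b - a^T x = -53.0
  y^{k+1} = 1.4 + 0.2*-53.0 = -9.2
Step 3: y^k = -9.2, reduced costs: (58.0, 57.2)
  x^k = (0.0, 0.0), subgradient = b - a^T x = 7.0
  y^{k+1} = -9.2 + 0.2*7.0 = -7.8
Step 4: y^k = -7.8, reduced costs: (51.0, 48.8)
  x^k = (0.0, 0.0), subgradient = b - a^T x = 7.0
  y^{k+1} = -7.8 + 0.2*7.0 = -6.4
Dual objective at y_4 = -6.4: reduced costs (44.0, 40.4), box minimizer x = (0.0, 0.0)
g(y_4) = b*y + (c1 - a1*y)*x1 + (c2 - a2*y)*x2 = 7*(-6.4) + 44.0*0.0 + 40.4*0.0 = -44.8 + 0.0 + 0.0 = -44.8


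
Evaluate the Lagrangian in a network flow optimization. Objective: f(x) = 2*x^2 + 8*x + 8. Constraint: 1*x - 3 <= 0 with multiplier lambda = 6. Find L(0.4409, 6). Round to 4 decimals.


Step 1: Evaluate f(x).
f(0.4409) = 2*0.4409^2 + 8*0.4409 + 8 = 11.916
Step 2: Evaluate g(x).
g(0.4409) = 1*0.4409 - 3 = -2.5591
Step 3: Compute Lagrangian.
L = 11.916 + 6*-2.5591 = -3.4386


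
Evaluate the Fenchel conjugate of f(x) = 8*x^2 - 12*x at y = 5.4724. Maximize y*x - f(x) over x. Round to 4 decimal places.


f*(y) = sup_x {y*x - a*x^2 - b*x} = sup_x {(y-b)*x - a*x^2}
FOC: (y - b) - 2a*x = 0 => x* = (y - b)/(2a)
x* = (5.4724 + 12)/(2*8) = 1.092
f*(5.4724) = (y-b)^2/(4a) = (5.4724 + 12)^2/(4*8)
= 305.2848/32 = 9.5401


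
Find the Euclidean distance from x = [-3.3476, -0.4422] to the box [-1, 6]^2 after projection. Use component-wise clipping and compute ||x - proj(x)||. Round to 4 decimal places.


Project each component onto [-1, 6].
clip(-3.3476) = -1.0, clip(-0.4422) = -0.4422
Projection = [-1.0, -0.4422]
Squared diffs: [5.5112, 0.0]
Distance = sqrt(5.5112) = 2.3476


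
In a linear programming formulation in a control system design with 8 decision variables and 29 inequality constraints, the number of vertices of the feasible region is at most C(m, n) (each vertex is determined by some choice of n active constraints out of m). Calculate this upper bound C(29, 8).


Each vertex corresponds to some choice of n active constraints out of m, so the number of vertices is at most C(m, n) = m! / (n!(m-n)!).
m = 29, n = 8
Numerator: 29 * 28 * 27 * 26 * 25 * 24 * 23 * 22
Denominator: 8! = 40320
C(29, 8) = 4292145


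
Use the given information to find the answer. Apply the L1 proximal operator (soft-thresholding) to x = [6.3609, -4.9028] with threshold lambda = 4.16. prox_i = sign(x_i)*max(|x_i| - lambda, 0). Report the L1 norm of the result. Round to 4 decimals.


Soft-thresholding with lambda = 4.16:
prox(6.3609) = sign(6.3609)*max(|6.3609| - 4.16, 0) = 2.2009
prox(-4.9028) = sign(-4.9028)*max(|-4.9028| - 4.16, 0) = -0.7428
prox(x) = [2.2009, -0.7428]
||prox(x)||_1 = 2.2009 + 0.7428 = 2.9437


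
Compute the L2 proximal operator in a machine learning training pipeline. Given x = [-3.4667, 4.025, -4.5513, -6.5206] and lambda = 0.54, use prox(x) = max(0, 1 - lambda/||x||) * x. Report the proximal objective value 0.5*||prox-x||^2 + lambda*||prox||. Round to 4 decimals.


Step 1: Compute ||x||.
||x|| = 9.563
Step 2: Compute scaling factor.
scale = max(0, 1 - 0.54/9.563) = 0.9435
Step 3: prox(x) = [-3.2709, 3.7977, -4.2943, -6.1524]
||prox(x)|| = 9.023
Step 4: Proximal objective.
0.5*||prox-x||^2 = 0.1458
lambda*||prox|| = 4.8724
Total = 5.0182


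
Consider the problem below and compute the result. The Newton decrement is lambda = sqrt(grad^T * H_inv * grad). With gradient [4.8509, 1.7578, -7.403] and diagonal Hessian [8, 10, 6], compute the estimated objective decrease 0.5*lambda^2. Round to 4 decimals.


Step 1: H is diagonal, so H^(-1) * g = [0.6064, 0.1758, -1.2338].
Step 2: g^T H^(-1) g = sum_i g_i^2 / H_ii
  = (4.8509)^2/8 + (1.7578)^2/10 + (-7.403)^2/6
  = 2.9414 + 0.309 + 9.1341 = 12.3845
Step 3: Objective decrease = 0.5 * g^T H^(-1) g = 6.1922


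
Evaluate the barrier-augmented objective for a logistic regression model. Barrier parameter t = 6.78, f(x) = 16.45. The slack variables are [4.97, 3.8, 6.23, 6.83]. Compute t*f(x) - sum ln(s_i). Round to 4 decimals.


Step 1: Compute log-barrier.
ln values: [1.6034, 1.335, 1.8294, 1.9213]
phi = -(1.6034 + 1.335 + 1.8294 + 1.9213) = -6.6891
Step 2: Compute augmented objective.
t*f(x) = 6.78*16.45 = 111.531
Total = 111.531 - 6.6891 = 104.8419


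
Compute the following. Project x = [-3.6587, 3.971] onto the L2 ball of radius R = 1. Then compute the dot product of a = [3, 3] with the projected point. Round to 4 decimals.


Step 1: Compute ||x|| (intermediates to 6 decimals).
||x|| = sqrt((-3.6587)^2 + 3.971^2) = 5.39953
Step 2: Project.
Since ||x|| > R, scale = R/||x|| = 1/5.39953 = 0.185201, proj(x) = scale * x
proj(x) = [-0.677595, 0.735433]
Step 3: Dot product.
a^T * proj(x) = 3*(-0.677595) + 3*0.735433 = 0.1735


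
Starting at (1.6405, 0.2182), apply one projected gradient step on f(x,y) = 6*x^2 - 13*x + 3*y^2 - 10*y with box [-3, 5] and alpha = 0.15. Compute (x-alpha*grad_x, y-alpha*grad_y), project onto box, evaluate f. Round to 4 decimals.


Step 1: Compute gradient at (1.6405, 0.2182).
grad_x = 2*6*1.6405 - 13 = 6.686
grad_y = 2*3*0.2182 - 10 = -8.6908
Step 2: Gradient step.
x_raw = 1.6405 - 0.15*6.686 = 0.6376
y_raw = 0.2182 - 0.15*-8.6908 = 1.5218
Step 3: Project onto [-3, 5].
x_proj = clip(0.6376) = 0.6376
y_proj = clip(1.5218) = 1.5218
Step 4: Evaluate f.
f(0.6376, 1.5218) = -14.12


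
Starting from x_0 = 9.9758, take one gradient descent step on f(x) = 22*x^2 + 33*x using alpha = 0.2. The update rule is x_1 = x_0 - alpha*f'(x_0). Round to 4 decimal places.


We compute the gradient at x_0 and apply the update.
f'(x) = 44*x + 33
f'(9.9758) = 44*9.9758 + 33 = 471.9352
x_1 = 9.9758 - 0.2*471.9352 = -84.4112


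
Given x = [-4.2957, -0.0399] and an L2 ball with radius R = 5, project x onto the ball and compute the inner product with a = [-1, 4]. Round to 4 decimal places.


Step 1: Compute ||x|| (intermediates to 6 decimals).
||x|| = sqrt((-4.2957)^2 + (-0.0399)^2) = 4.295885
Step 2: Project.
Since ||x|| <= R, proj = x (no scaling needed).
proj(x) = [-4.2957, -0.0399]
Step 3: Dot product.
a^T * proj(x) = -1*(-4.2957) + 4*(-0.0399) = 4.1361


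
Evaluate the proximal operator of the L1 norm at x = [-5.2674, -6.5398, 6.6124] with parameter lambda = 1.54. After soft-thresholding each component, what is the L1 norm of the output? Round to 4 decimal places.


Soft-thresholding with lambda = 1.54:
prox(-5.2674) = sign(-5.2674)*max(|-5.2674| - 1.54, 0) = -3.7274
prox(-6.5398) = sign(-6.5398)*max(|-6.5398| - 1.54, 0) = -4.9998
prox(6.6124) = sign(6.6124)*max(|6.6124| - 1.54, 0) = 5.0724
prox(x) = [-3.7274, -4.9998, 5.0724]
||prox(x)||_1 = 3.7274 + 4.9998 + 5.0724 = 13.7996


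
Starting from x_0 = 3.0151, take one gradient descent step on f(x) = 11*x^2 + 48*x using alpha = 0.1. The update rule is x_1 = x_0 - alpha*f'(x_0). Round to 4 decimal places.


We compute the gradient at x_0 and apply the update.
f'(x) = 22*x + 48
f'(3.0151) = 22*3.0151 + 48 = 114.3322
x_1 = 3.0151 - 0.1*114.3322 = -8.4181


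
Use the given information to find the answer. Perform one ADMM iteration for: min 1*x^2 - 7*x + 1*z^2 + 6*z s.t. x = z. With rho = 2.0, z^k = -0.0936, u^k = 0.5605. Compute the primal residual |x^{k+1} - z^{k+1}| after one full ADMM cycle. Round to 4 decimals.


ADMM iteration with rho = 2.0, z^k = -0.0936, u^k = 0.5605
Step 1: x-update.
Minimize 1*x^2 - 7*x + (2.0/2)*(x + 0.0936 + 0.5605)^2
FOC: (2*1 + 2.0)*x = 7 + 2.0*(-0.0936 - 0.5605)
x^{k+1} = 1.423
Step 2: z-update.
Minimize 1*z^2 + 6*z + (2.0/2)*(1.423 - z + 0.5605)^2
FOC: (2*1 + 2.0)*z = -6 + 2.0*(1.423 + 0.5605)
z^{k+1} = -0.5083
Step 3: u-update.
u^{k+1} = 0.5605 + 1.423 + 0.5083 = 2.4917
Step 4: Primal residual = |1.423 + 0.5083| = 1.9312


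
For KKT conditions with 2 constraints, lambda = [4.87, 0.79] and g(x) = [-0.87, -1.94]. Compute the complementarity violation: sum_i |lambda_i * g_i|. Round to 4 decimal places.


KKT complementary slackness check:
lambda_1 * g_1 = 4.87 * -0.87 = -4.2369
lambda_2 * g_2 = 0.79 * -1.94 = -1.5326
Total violation = 4.2369 + 1.5326 = 5.7695


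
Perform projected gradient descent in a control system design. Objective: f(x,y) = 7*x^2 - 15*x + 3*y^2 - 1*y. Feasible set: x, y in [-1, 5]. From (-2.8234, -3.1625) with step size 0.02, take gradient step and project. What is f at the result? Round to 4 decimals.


Step 1: Compute gradient at (-2.8234, -3.1625).
grad_x = 2*7*-2.8234 - 15 = -54.5276
grad_y = 2*3*-3.1625 - 1 = -19.975
Step 2: Gradient step.
x_raw = -2.8234 - 0.02*-54.5276 = -1.7328
y_raw = -3.1625 - 0.02*-19.975 = -2.763
Step 3: Project onto [-1, 5].
x_proj = clip(-1.7328) = -1.0
y_proj = clip(-2.763) = -1.0
Step 4: Evaluate f.
f(-1.0, -1.0) = 26.0


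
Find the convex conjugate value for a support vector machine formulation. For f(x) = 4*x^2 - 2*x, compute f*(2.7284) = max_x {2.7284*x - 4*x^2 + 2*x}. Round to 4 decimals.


f*(y) = sup_x {y*x - a*x^2 - b*x} = sup_x {(y-b)*x - a*x^2}
FOC: (y - b) - 2a*x = 0 => x* = (y - b)/(2a)
x* = (2.7284 + 2)/(2*4) = 0.5911
f*(2.7284) = (y-b)^2/(4a) = (2.7284 + 2)^2/(4*4)
= 22.3578/16 = 1.3974


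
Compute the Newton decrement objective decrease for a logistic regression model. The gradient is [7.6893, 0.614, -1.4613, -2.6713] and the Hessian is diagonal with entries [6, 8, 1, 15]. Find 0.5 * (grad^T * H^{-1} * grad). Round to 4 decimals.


Step 1: H is diagonal, so H^(-1) * g = [1.2816, 0.0768, -1.4613, -0.1781].
Step 2: g^T H^(-1) g = sum_i g_i^2 / H_ii
  = (7.6893)^2/6 + (0.614)^2/8 + (-1.4613)^2/1 + (-2.6713)^2/15
  = 9.8542 + 0.0471 + 2.1354 + 0.4757 = 12.5125
Step 3: Objective decrease = 0.5 * g^T H^(-1) g = 6.2562


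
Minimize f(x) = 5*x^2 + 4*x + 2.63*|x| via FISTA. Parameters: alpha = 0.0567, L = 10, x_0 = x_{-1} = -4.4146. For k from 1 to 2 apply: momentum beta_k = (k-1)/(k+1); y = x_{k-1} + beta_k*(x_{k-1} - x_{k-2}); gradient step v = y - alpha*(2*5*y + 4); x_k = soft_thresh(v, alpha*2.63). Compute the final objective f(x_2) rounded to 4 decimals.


FISTA on f(x) = 5*x^2 + 4*x + 2.63*|x|
L = 10, alpha = 0.0567
Iteration 1: beta = 0.0, y = -4.4146 + 0.0*(-4.4146 + 4.4146) = -4.4146
  grad(y) = -40.146, v = y - alpha*grad = -2.1383
  prox(v) = soft_thresh(-2.1383, 0.1491) = -1.9892
Iteration 2: beta = 0.3333, y = -1.9892 + 0.3333*(-1.9892 + 4.4146) = -1.1807
  grad(y) = -7.8073, v = y - alpha*grad = -0.7381
  prox(v) = soft_thresh(-0.7381, 0.1491) = -0.5889
f(x_2) = 5*(-0.5889)^2 + 4*(-0.5889) + 2.63*|-0.5889| = 0.9274


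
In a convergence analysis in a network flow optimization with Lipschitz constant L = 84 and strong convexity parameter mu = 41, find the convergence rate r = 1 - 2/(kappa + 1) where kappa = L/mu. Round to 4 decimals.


Step 1: Compute the condition number.
kappa = L/mu = 84/41 = 2.0488
Step 2: Compute the convergence rate.
r = 1 - 2/(kappa + 1) = 1 - 2*mu/(L + mu) = (L - mu)/(L + mu) = 43/125 = 0.344


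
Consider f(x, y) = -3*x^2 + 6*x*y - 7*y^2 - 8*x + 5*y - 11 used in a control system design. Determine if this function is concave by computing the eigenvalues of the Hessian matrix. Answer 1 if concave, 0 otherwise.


The Hessian of f(x,y) = -3*x^2 + 6*x*y - 7*y^2 - 8*x + 5*y - 11 is:
H = [[-6, 6], [6, -14]]
Trace = -6 - 14 = -20
Determinant = -6*-14 - (6)^2 = 48
Discriminant = (-20)^2 - 4*48 = 208.0
Eigenvalues: lambda_1 = -17.2111, lambda_2 = -2.7889
The function is concave.

1
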